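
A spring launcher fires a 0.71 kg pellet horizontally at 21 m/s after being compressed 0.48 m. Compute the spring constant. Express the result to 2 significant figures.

Energy stored in the spring equals the launch KE: ½kx² = ½mv²
k = mv²/x² = (0.71)(21)²/(0.48)² = 1359 N/m

k = 1400 N/m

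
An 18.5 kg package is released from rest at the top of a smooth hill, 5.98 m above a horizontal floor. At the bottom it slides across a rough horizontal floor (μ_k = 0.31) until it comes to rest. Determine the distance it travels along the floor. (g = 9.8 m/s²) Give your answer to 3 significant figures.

Energy at the top = energy at the end + work done against friction:
At rest all PE has been dissipated by friction: mgh = μ_k m g d
d = h/μ_k = 5.98/0.31 = 19.29 m

d = 19.3 m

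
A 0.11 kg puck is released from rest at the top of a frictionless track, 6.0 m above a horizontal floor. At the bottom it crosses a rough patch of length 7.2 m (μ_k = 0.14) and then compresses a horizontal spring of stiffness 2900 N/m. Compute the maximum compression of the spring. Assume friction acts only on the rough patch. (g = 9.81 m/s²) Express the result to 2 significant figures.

Initial energy: E₁ = mgh = (0.11)(9.81)(6.0) = 6.4746 J
Friction removes W_f = μ_k mg d = (0.14)(0.11)(9.81)(7.2) = 1.088 J
Energy reaching the spring: E = 6.4746 − 1.088 = 5.3869 J
At max compression ½kx² = E ⇒ x = √(2E/k) = √(2 × 5.3869/2900) = 0.06095 m

x = 0.061 m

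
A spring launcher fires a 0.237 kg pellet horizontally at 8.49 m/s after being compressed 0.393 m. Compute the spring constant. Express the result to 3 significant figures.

k = 111 N/m

Energy stored in the spring equals the launch KE: ½kx² = ½mv²
k = mv²/x² = (0.237)(8.49)²/(0.393)² = 110.6 N/m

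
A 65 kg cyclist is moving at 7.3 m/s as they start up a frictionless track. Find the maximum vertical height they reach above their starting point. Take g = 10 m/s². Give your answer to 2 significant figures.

By energy conservation, ½mv² = mgh
h = v²/(2g) = 7.3²/(2 × 10) = 2.664 m

h = 2.7 m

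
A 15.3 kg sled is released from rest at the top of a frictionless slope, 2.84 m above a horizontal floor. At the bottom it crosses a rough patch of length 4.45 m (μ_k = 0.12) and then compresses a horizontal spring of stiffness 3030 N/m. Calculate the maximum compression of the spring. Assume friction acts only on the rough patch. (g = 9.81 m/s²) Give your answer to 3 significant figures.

x = 0.478 m

Initial energy: E₁ = mgh = (15.3)(9.81)(2.84) = 426.26 J
Friction removes W_f = μ_k mg d = (0.12)(15.3)(9.81)(4.45) = 80.15 J
Energy reaching the spring: E = 426.26 − 80.15 = 346.11 J
At max compression ½kx² = E ⇒ x = √(2E/k) = √(2 × 346.11/3030) = 0.4780 m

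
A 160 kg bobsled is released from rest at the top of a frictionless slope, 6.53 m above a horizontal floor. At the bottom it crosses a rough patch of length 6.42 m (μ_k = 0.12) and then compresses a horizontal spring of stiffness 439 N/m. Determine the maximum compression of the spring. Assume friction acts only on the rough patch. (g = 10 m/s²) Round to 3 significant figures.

Initial energy: E₁ = mgh = (160)(10)(6.53) = 10448 J
Friction removes W_f = μ_k mg d = (0.12)(160)(10)(6.42) = 1233 J
Energy reaching the spring: E = 10448 − 1233 = 9215.4 J
At max compression ½kx² = E ⇒ x = √(2E/k) = √(2 × 9215.4/439) = 6.479 m

x = 6.48 m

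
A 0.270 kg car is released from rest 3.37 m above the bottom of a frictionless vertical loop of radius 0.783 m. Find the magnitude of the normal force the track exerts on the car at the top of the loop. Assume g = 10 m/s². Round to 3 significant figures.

N = 9.74 N

Energy from release to top (height 2r): mgh = ½mv_top² + mg(2r)
v_top² = 2g(h − 2r) = 2(10)(3.37 − 1.566) = 36.080 m²/s²
At the top, both N and weight point toward the centre: N + mg = mv_top²/r
N = m(v_top²/r − g) = 0.270(36.080/0.783 − 10) = 9.741 N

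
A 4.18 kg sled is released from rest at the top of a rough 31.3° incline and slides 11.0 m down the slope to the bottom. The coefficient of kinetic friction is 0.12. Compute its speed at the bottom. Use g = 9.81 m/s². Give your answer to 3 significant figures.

Energy: mgh = ½mv² + W_f, with h = L sinθ and W_f = μ_k (mg cosθ) L
mgh = mgL sinθ = (4.18)(9.81)(11.0)sin31.3° = 234.34 J
W_f = μ_k mg cosθ · L = (0.12)(4.18)(9.81)cos31.3°·11.0 = 46.25 J
½mv² = 234.34 − 46.25 = 188.09 J
v = √(2 × 188.09/4.18) = 9.486 m/s

v = 9.49 m/s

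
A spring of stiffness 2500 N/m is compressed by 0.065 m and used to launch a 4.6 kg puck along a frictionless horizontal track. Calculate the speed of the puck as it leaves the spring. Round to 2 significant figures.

Conservation of energy: ½kx² = ½mv²
v = x√(k/m) = 0.065 × √(2500/4.6) = 1.515 m/s

v = 1.5 m/s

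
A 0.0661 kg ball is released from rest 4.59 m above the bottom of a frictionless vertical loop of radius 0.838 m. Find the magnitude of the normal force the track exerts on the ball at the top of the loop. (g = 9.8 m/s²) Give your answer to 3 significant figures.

N = 3.86 N

Energy from release to top (height 2r): mgh = ½mv_top² + mg(2r)
v_top² = 2g(h − 2r) = 2(9.8)(4.59 − 1.676) = 57.114 m²/s²
At the top, both N and weight point toward the centre: N + mg = mv_top²/r
N = m(v_top²/r − g) = 0.0661(57.114/0.838 − 9.8) = 3.857 N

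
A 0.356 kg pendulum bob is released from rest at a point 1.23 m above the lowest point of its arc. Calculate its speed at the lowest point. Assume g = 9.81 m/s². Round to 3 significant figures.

Mechanical energy is conserved (no friction): mgh = ½mv²
v = √(2gh) = √(2 × 9.81 × 1.23) = √24.133 = 4.912 m/s

v = 4.91 m/s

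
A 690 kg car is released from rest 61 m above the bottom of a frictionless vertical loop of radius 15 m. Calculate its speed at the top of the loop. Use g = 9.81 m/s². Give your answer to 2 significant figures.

v = 25 m/s

Energy conservation: mgh = ½mv_top² + mg(2r)
v_top² = 2g(h − 2r) = 2(9.81)(61 − 30.00) = 608.2
v_top = 24.66 m/s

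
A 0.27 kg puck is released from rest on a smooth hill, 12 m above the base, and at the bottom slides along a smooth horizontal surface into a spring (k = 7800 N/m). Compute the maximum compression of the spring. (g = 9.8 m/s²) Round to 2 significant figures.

Energy conservation (no friction) from release to max compression: mgh = ½kx²
x = √(2mgh/k) = √(2 × 0.27 × 9.8 × 12 / 7800) = 0.09023 m

x = 0.090 m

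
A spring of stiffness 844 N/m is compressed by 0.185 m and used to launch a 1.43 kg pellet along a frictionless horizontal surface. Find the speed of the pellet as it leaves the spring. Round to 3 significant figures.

v = 4.49 m/s

The pellet leaves the spring when the spring is at natural length, so ½kx² = ½mv²
v = x√(k/m) = 0.185 × √(844/1.43) = 4.494 m/s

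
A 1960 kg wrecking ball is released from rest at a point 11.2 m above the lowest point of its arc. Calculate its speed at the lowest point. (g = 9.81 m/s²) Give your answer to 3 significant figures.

By conservation of mechanical energy, mgh = ½mv²
v = √(2gh) = √(2 × 9.81 × 11.2) = √219.74 = 14.82 m/s

v = 14.8 m/s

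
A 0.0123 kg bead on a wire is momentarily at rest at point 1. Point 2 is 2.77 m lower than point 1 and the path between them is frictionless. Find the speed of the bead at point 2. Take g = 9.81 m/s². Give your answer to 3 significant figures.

v = 7.37 m/s

Mechanical energy is conserved (no friction): mgh = ½mv²
v = √(2gh) = √(2 × 9.81 × 2.77) = √54.347 = 7.372 m/s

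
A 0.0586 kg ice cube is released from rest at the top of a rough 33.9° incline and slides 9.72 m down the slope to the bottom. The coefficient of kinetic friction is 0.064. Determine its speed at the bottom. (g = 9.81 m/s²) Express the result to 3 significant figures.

Taking the bottom as reference, mgh = ½mv² + μ_k N L with h = L sinθ, N = mg cosθ:
mgh = mgL sinθ = (0.0586)(9.81)(9.72)sin33.9° = 3.1165 J
W_f = μ_k mg cosθ · L = (0.064)(0.0586)(9.81)cos33.9°·9.72 = 0.2968 J
½mv² = 3.1165 − 0.2968 = 2.8197 J
v = √(2 × 2.8197/0.0586) = 9.810 m/s

v = 9.81 m/s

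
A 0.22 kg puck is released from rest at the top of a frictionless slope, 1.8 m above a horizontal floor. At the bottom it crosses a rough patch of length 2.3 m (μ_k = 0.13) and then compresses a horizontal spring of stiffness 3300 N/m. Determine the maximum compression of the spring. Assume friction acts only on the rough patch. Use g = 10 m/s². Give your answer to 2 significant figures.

Initial energy: E₁ = mgh = (0.22)(10)(1.8) = 3.9600 J
Friction removes W_f = μ_k mg d = (0.13)(0.22)(10)(2.3) = 0.6578 J
Energy reaching the spring: E = 3.9600 − 0.6578 = 3.3022 J
At max compression ½kx² = E ⇒ x = √(2E/k) = √(2 × 3.3022/3300) = 0.04474 m

x = 0.045 m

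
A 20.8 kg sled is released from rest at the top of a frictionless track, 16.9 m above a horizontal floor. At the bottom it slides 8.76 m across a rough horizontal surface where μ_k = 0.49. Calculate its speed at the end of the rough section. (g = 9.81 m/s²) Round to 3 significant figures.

v = 15.7 m/s

Applying the work–energy principle:
mgh = ½mv² + μ_k m g d
W_f = μ_k mg d = (0.49)(20.8)(9.81)(8.76) = 875.9 J
½mv² = mgh − W_f = 3448.4 − 875.9 = 2572.6 J
v = √(2 × 2572.6/20.8) = 15.73 m/s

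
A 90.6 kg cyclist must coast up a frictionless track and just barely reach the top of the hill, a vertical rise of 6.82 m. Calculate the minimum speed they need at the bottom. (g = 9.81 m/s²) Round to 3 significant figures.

v = 11.6 m/s

At the top they are momentarily at rest, so all KE converts to PE: ½mv² = mgh
v = √(2gh) = √(2 × 9.81 × 6.82) = 11.57 m/s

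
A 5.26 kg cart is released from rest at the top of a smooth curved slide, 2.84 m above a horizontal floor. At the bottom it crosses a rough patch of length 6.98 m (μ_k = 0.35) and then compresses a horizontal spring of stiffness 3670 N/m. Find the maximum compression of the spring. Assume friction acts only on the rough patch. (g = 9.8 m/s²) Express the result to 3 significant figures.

x = 0.106 m

Initial energy: E₁ = mgh = (5.26)(9.8)(2.84) = 146.40 J
Friction removes W_f = μ_k mg d = (0.35)(5.26)(9.8)(6.98) = 125.9 J
Energy reaching the spring: E = 146.40 − 125.9 = 20.465 J
At max compression ½kx² = E ⇒ x = √(2E/k) = √(2 × 20.465/3670) = 0.1056 m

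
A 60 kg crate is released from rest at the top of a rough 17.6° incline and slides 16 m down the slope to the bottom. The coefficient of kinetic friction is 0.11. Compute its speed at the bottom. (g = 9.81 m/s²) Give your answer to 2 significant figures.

Work–energy: mg(L sinθ) − μ_k(mg cosθ)L = ½mv²
mgh = mgL sinθ = (60)(9.81)(16)sin17.6° = 2847.6 J
W_f = μ_k mg cosθ · L = (0.11)(60)(9.81)cos17.6°·16 = 987.4 J
½mv² = 2847.6 − 987.4 = 1860.2 J
v = √(2 × 1860.2/60) = 7.874 m/s

v = 7.9 m/s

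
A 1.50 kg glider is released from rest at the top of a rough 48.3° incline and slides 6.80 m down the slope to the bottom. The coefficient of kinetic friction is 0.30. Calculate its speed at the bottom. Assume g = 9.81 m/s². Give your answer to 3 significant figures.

v = 8.54 m/s

Energy: mgh = ½mv² + W_f, with h = L sinθ and W_f = μ_k (mg cosθ) L
mgh = mgL sinθ = (1.50)(9.81)(6.80)sin48.3° = 74.710 J
W_f = μ_k mg cosθ · L = (0.30)(1.50)(9.81)cos48.3°·6.80 = 19.97 J
½mv² = 74.710 − 19.97 = 54.741 J
v = √(2 × 54.741/1.50) = 8.543 m/s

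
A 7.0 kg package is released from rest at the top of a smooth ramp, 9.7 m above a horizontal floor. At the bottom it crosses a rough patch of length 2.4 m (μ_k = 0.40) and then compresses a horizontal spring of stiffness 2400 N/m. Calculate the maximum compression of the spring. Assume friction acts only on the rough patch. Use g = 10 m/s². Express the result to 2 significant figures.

x = 0.71 m

Initial energy: E₁ = mgh = (7.0)(10)(9.7) = 679.00 J
Friction removes W_f = μ_k mg d = (0.40)(7.0)(10)(2.4) = 67.20 J
Energy reaching the spring: E = 679.00 − 67.20 = 611.80 J
At max compression ½kx² = E ⇒ x = √(2E/k) = √(2 × 611.80/2400) = 0.7140 m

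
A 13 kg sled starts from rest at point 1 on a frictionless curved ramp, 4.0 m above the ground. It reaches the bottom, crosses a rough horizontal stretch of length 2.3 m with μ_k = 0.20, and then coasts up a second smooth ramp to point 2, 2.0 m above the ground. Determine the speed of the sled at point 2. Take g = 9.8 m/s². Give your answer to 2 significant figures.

Energy at 1: mgh₁ = (13)(9.8)(4.0) = 509.60 J
Friction loss: W_f = μ_k mg d = 58.60 J
At 2: ½mv² + mgh₂ = mgh₁ − W_f
½mv² = 509.60 − 58.60 − 254.80 = 196.20 J
v = √(2 × 196.20/13) = 5.494 m/s

v = 5.5 m/s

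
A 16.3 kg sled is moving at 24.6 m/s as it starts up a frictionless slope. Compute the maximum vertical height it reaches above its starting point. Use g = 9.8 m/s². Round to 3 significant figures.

h = 30.9 m

By energy conservation, ½mv² = mgh
h = v²/(2g) = 24.6²/(2 × 9.8) = 30.88 m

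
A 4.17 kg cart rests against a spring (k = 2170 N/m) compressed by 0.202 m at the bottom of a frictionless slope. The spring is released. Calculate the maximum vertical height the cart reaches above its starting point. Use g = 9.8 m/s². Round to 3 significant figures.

h = 1.08 m

Energy conservation from release to the highest point: ½kx² = mgh
h = kx²/(2mg) = (2170)(0.202)²/(2 × 4.17 × 9.8) = 1.083 m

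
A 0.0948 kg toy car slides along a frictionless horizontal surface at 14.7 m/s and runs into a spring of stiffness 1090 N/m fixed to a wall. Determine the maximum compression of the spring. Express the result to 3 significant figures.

At max compression the car is momentarily at rest: ½mv² = ½kx²
x = v√(m/k) = 14.7 × √(0.0948/1090) = 0.1371 m

x = 0.137 m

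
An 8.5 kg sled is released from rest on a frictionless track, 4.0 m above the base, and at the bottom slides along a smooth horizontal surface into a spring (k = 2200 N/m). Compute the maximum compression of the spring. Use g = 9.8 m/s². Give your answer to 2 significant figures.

Energy conservation (no friction) from release to max compression: mgh = ½kx²
x = √(2mgh/k) = √(2 × 8.5 × 9.8 × 4.0 / 2200) = 0.5504 m

x = 0.55 m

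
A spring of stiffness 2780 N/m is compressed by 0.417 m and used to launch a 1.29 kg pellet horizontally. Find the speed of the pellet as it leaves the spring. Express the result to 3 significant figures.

The pellet leaves the spring when the spring is at natural length, so ½kx² = ½mv²
v = x√(k/m) = 0.417 × √(2780/1.29) = 19.36 m/s

v = 19.4 m/s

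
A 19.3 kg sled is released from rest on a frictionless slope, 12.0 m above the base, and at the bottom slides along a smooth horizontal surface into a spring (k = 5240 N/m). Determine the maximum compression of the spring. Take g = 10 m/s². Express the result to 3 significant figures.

Energy conservation (no friction) from release to max compression: mgh = ½kx²
x = √(2mgh/k) = √(2 × 19.3 × 10 × 12.0 / 5240) = 0.9402 m

x = 0.940 m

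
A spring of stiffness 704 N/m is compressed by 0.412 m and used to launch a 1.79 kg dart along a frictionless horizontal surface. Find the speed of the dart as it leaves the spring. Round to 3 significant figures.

Spring PE converts entirely to kinetic energy: ½kx² = ½mv²
v = x√(k/m) = 0.412 × √(704/1.79) = 8.171 m/s

v = 8.17 m/s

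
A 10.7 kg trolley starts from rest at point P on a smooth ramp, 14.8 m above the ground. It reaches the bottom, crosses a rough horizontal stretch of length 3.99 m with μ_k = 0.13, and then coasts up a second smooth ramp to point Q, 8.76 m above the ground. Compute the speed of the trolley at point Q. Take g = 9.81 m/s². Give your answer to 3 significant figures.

Energy at P: mgh₁ = (10.7)(9.81)(14.8) = 1553.5 J
Friction loss: W_f = μ_k mg d = 54.45 J
At Q: ½mv² + mgh₂ = mgh₁ − W_f
½mv² = 1553.5 − 54.45 − 919.51 = 579.55 J
v = √(2 × 579.55/10.7) = 10.41 m/s

v = 10.4 m/s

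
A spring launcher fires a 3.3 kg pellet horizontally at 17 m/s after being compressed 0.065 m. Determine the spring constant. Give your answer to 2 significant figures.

k = 230000 N/m

Spring PE at full compression equals KE at release: ½kx² = ½mv²
k = mv²/x² = (3.3)(17)²/(0.065)² = 225728 N/m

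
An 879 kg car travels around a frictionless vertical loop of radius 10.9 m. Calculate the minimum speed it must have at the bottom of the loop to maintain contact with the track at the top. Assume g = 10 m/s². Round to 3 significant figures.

At the top: mg = mv_top²/r ⇒ v_top² = gr = 109.0 m²/s²
Energy from bottom to top (height 2r): ½mv_bot² = ½mv_top² + mg(2r)
v_bot² = gr + 4gr = 5gr = 545.0
v_bot = √(5gr) = 23.35 m/s

v = 23.3 m/s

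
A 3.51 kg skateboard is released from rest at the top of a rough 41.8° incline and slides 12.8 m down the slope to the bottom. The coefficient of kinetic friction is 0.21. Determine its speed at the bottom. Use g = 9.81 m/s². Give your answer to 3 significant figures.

Energy: mgh = ½mv² + W_f, with h = L sinθ and W_f = μ_k (mg cosθ) L
mgh = mgL sinθ = (3.51)(9.81)(12.8)sin41.8° = 293.77 J
W_f = μ_k mg cosθ · L = (0.21)(3.51)(9.81)cos41.8°·12.8 = 69.00 J
½mv² = 293.77 − 69.00 = 224.77 J
v = √(2 × 224.77/3.51) = 11.32 m/s

v = 11.3 m/s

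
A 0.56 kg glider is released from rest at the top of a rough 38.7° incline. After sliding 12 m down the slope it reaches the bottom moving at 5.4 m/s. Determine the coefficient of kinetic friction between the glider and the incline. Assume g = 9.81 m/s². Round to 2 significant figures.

μ_k = 0.64

mgh = ½mv² + μ_k (mg cosθ) L, with h = L sinθ
mgL sinθ = 41.218 J; ½mv² = 8.1648 J
W_f = 41.218 − 8.1648 = 33.05 J
μ_k = W_f/(mg cosθ · L) = 33.05/(4.287 × 12) = 0.6425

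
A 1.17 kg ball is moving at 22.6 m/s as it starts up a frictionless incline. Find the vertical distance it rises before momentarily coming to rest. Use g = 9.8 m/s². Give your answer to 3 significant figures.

h = 26.1 m

By energy conservation, ½mv² = mgh
h = v²/(2g) = 22.6²/(2 × 9.8) = 26.06 m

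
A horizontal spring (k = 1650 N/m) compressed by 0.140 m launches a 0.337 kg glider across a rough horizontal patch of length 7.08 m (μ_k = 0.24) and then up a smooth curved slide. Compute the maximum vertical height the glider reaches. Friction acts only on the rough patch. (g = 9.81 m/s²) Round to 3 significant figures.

Spring energy: E₀ = ½kx² = ½(1650)(0.140)² = 16.170 J
Friction: W_f = μ_k mg d = (0.24)(0.337)(9.81)(7.08) = 5.618 J
Energy at base of ramp: E = 16.170 − 5.618 = 10.552 J
At max height all remaining energy is PE: mgh = E ⇒ h = E/(mg) = 10.552/(0.337 × 9.81) = 3.192 m

h = 3.19 m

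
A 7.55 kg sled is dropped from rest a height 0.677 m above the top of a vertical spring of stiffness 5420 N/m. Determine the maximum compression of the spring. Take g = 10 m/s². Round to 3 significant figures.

Measuring PE from the top of the relaxed spring, at max compression the sled has dropped H + x with zero KE, so:
mg(H + x) = ½kx²
½(5420)x² − (7.55)(10)x − (7.55)(10)(0.677) = 0
2710x² − 75.50x − 51.11 = 0
x = [75.50 + √(5700 + 554070)]/(2 × 2710) = 0.1520 m

x = 0.152 m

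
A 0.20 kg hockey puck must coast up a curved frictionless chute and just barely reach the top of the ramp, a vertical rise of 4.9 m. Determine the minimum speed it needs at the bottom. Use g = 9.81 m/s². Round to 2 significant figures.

v = 9.8 m/s

At the top it is momentarily at rest, so all KE converts to PE: ½mv² = mgh
v = √(2gh) = √(2 × 9.81 × 4.9) = 9.805 m/s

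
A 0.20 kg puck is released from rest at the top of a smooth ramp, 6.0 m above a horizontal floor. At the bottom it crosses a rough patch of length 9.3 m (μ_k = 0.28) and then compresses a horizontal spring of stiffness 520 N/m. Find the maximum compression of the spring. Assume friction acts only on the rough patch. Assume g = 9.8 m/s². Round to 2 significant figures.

x = 0.16 m

Initial energy: E₁ = mgh = (0.20)(9.8)(6.0) = 11.760 J
Friction removes W_f = μ_k mg d = (0.28)(0.20)(9.8)(9.3) = 5.104 J
Energy reaching the spring: E = 11.760 − 5.104 = 6.6562 J
At max compression ½kx² = E ⇒ x = √(2E/k) = √(2 × 6.6562/520) = 0.1600 m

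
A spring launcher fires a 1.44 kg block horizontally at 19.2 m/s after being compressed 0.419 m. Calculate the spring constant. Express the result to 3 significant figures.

Spring PE at full compression equals KE at release: ½kx² = ½mv²
k = mv²/x² = (1.44)(19.2)²/(0.419)² = 3024 N/m

k = 3020 N/m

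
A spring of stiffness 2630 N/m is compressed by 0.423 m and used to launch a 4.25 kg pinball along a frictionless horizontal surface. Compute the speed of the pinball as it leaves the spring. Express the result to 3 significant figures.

Spring PE converts entirely to kinetic energy: ½kx² = ½mv²
v = x√(k/m) = 0.423 × √(2630/4.25) = 10.52 m/s

v = 10.5 m/s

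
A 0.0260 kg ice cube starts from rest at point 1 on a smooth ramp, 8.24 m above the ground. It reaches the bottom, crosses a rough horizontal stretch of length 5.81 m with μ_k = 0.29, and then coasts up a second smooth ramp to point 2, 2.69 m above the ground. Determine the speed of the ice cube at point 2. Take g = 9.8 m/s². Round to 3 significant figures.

v = 8.70 m/s

Energy at 1: mgh₁ = (0.0260)(9.8)(8.24) = 2.0996 J
Friction loss: W_f = μ_k mg d = 0.4293 J
At 2: ½mv² + mgh₂ = mgh₁ − W_f
½mv² = 2.0996 − 0.4293 − 0.68541 = 0.98483 J
v = √(2 × 0.98483/0.0260) = 8.704 m/s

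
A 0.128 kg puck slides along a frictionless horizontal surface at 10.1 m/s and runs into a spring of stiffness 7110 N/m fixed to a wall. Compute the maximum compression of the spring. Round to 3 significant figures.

x = 0.0429 m

All KE is stored as spring PE at maximum compression: ½mv² = ½kx²
x = v√(m/k) = 10.1 × √(0.128/7110) = 0.04285 m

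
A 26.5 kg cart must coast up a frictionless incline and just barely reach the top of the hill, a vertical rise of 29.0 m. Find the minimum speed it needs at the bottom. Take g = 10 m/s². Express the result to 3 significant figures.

v = 24.1 m/s

At the top it is momentarily at rest, so all KE converts to PE: ½mv² = mgh
v = √(2gh) = √(2 × 10 × 29.0) = 24.08 m/s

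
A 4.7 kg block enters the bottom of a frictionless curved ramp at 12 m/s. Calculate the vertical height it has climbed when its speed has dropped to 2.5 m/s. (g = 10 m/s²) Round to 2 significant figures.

Conservation of energy: ½mv₁² = ½mv₂² + mgh
h = (v₁² − v₂²)/(2g) = (12² − 2.5²)/(2 × 10) = 6.888 m

h = 6.9 m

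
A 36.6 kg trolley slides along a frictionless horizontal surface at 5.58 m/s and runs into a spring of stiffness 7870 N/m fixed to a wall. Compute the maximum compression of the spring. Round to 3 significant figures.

x = 0.381 m

At max compression the trolley is momentarily at rest: ½mv² = ½kx²
x = v√(m/k) = 5.58 × √(36.6/7870) = 0.3805 m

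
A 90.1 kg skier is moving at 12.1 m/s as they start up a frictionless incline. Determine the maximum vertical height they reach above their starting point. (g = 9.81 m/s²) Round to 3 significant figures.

h = 7.46 m

Setting KE at the bottom equal to PE gained: ½mv² = mgh
h = v²/(2g) = 12.1²/(2 × 9.81) = 7.462 m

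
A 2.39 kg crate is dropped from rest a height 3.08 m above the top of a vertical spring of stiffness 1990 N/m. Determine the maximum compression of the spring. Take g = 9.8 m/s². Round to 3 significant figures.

Take the reference level at the top of the uncompressed spring. At max compression the crate has fallen H + x and is momentarily at rest:
mg(H + x) = ½kx²
½(1990)x² − (2.39)(9.8)x − (2.39)(9.8)(3.08) = 0
995.0x² − 23.42x − 72.14 = 0
x = [23.42 + √(548.6 + 287116)]/(2 × 995.0) = 0.2813 m

x = 0.281 m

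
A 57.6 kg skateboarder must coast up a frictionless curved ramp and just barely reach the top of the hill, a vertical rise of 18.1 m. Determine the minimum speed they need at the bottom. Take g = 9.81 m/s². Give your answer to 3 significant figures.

v = 18.8 m/s

At the top they are momentarily at rest, so all KE converts to PE: ½mv² = mgh
v = √(2gh) = √(2 × 9.81 × 18.1) = 18.84 m/s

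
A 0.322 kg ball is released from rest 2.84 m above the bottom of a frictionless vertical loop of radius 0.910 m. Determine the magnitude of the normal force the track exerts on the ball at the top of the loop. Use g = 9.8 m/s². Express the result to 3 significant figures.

N = 3.92 N

Energy from release to top (height 2r): mgh = ½mv_top² + mg(2r)
v_top² = 2g(h − 2r) = 2(9.8)(2.84 − 1.820) = 19.992 m²/s²
At the top, both N and weight point toward the centre: N + mg = mv_top²/r
N = m(v_top²/r − g) = 0.322(19.992/0.910 − 9.8) = 3.918 N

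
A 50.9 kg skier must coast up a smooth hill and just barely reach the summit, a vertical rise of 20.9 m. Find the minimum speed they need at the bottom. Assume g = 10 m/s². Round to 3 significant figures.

v = 20.4 m/s

At the top they are momentarily at rest, so all KE converts to PE: ½mv² = mgh
v = √(2gh) = √(2 × 10 × 20.9) = 20.45 m/s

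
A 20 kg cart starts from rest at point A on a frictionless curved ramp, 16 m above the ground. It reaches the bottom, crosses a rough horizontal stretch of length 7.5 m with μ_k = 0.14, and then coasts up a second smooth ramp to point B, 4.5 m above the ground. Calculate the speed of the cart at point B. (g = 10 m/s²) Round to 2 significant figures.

Energy at A: mgh₁ = (20)(10)(16) = 3200.0 J
Friction loss: W_f = μ_k mg d = 210.0 J
At B: ½mv² + mgh₂ = mgh₁ − W_f
½mv² = 3200.0 − 210.0 − 900.00 = 2090.0 J
v = √(2 × 2090.0/20) = 14.46 m/s

v = 14 m/s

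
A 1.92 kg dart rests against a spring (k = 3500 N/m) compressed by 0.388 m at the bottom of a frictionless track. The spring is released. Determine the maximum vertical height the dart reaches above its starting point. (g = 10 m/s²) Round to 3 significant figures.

h = 13.7 m

Energy conservation from release to the highest point: ½kx² = mgh
h = kx²/(2mg) = (3500)(0.388)²/(2 × 1.92 × 10) = 13.72 m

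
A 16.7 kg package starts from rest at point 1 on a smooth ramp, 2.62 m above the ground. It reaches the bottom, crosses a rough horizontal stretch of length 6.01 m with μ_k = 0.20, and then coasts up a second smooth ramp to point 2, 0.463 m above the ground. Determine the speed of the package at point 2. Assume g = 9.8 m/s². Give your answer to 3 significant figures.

v = 4.33 m/s

Energy at 1: mgh₁ = (16.7)(9.8)(2.62) = 428.79 J
Friction loss: W_f = μ_k mg d = 196.7 J
At 2: ½mv² + mgh₂ = mgh₁ − W_f
½mv² = 428.79 − 196.7 − 75.775 = 156.30 J
v = √(2 × 156.30/16.7) = 4.326 m/s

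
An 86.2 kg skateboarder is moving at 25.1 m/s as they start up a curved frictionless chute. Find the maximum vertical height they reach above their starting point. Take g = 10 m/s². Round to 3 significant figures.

h = 31.5 m

By energy conservation, ½mv² = mgh
h = v²/(2g) = 25.1²/(2 × 10) = 31.50 m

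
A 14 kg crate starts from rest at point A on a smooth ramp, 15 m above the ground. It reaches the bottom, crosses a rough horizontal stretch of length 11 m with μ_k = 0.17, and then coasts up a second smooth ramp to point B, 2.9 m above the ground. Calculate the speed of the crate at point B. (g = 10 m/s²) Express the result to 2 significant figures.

v = 14 m/s

Energy at A: mgh₁ = (14)(10)(15) = 2100.0 J
Friction loss: W_f = μ_k mg d = 261.8 J
At B: ½mv² + mgh₂ = mgh₁ − W_f
½mv² = 2100.0 − 261.8 − 406.00 = 1432.2 J
v = √(2 × 1432.2/14) = 14.30 m/s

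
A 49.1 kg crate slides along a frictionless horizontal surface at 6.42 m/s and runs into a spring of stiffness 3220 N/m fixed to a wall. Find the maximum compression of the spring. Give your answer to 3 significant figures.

x = 0.793 m

At max compression the crate is momentarily at rest: ½mv² = ½kx²
x = v√(m/k) = 6.42 × √(49.1/3220) = 0.7928 m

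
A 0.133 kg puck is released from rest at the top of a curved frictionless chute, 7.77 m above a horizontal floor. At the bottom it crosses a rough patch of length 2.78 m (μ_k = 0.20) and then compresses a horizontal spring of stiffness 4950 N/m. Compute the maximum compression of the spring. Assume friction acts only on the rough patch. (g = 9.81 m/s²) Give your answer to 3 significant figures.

x = 0.0617 m

Initial energy: E₁ = mgh = (0.133)(9.81)(7.77) = 10.138 J
Friction removes W_f = μ_k mg d = (0.20)(0.133)(9.81)(2.78) = 0.7254 J
Energy reaching the spring: E = 10.138 − 0.7254 = 9.4123 J
At max compression ½kx² = E ⇒ x = √(2E/k) = √(2 × 9.4123/4950) = 0.06167 m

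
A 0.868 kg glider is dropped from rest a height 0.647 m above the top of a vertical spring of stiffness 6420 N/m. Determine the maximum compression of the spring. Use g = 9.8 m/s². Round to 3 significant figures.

x = 0.0428 m

Let x be the compression. The total drop is H + x, and the glider is instantaneously at rest at max compression, so energy conservation gives:
mg(H + x) = ½kx²
½(6420)x² − (0.868)(9.8)x − (0.868)(9.8)(0.647) = 0
3210x² − 8.506x − 5.504 = 0
x = [8.506 + √(72.36 + 70667)]/(2 × 3210) = 0.04275 m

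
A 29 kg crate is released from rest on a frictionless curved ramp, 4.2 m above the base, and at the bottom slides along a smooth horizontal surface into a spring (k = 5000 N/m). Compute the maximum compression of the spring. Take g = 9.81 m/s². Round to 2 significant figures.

At max compression the crate is momentarily at rest: mgh = ½kx²
x = √(2mgh/k) = √(2 × 29 × 9.81 × 4.2 / 5000) = 0.6913 m

x = 0.69 m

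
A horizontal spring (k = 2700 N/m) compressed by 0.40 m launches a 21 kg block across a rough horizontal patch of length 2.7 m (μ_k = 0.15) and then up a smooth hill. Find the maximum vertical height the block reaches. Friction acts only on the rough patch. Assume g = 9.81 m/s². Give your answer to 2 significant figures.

Spring energy: E₀ = ½kx² = ½(2700)(0.40)² = 216.00 J
Friction: W_f = μ_k mg d = (0.15)(21)(9.81)(2.7) = 83.43 J
Energy at base of ramp: E = 216.00 − 83.43 = 132.57 J
At max height all remaining energy is PE: mgh = E ⇒ h = E/(mg) = 132.57/(21 × 9.81) = 0.6435 m

h = 0.64 m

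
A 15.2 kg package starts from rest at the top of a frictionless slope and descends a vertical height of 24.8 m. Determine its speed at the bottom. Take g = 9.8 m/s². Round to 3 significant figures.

v = 22.0 m/s

Equating total energy at the two states: mgh = ½mv²
v = √(2gh) = √(2 × 9.8 × 24.8) = √486.08 = 22.05 m/s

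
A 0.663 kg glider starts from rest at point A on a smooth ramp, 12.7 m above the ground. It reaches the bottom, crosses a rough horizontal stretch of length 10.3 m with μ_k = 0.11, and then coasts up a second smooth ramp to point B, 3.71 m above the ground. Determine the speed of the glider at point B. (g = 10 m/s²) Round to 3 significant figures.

v = 12.5 m/s

Energy at A: mgh₁ = (0.663)(10)(12.7) = 84.201 J
Friction loss: W_f = μ_k mg d = 7.512 J
At B: ½mv² + mgh₂ = mgh₁ − W_f
½mv² = 84.201 − 7.512 − 24.597 = 52.092 J
v = √(2 × 52.092/0.663) = 12.54 m/s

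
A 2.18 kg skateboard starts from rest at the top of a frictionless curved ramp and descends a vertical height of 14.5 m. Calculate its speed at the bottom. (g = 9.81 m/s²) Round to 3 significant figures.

v = 16.9 m/s

Equating total energy at the two states: mgh = ½mv²
v = √(2gh) = √(2 × 9.81 × 14.5) = √284.49 = 16.87 m/s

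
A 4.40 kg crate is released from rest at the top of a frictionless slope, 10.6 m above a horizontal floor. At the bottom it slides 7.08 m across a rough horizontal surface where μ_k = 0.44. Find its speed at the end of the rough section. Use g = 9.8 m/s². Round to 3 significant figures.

Applying the work–energy principle:
mgh = ½mv² + μ_k m g d
W_f = μ_k mg d = (0.44)(4.40)(9.8)(7.08) = 134.3 J
½mv² = mgh − W_f = 457.07 − 134.3 = 322.74 J
v = √(2 × 322.74/4.40) = 12.11 m/s

v = 12.1 m/s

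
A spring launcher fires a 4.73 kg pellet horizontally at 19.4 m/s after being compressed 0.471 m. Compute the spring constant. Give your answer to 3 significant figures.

Spring PE at full compression equals KE at release: ½kx² = ½mv²
k = mv²/x² = (4.73)(19.4)²/(0.471)² = 8025 N/m

k = 8020 N/m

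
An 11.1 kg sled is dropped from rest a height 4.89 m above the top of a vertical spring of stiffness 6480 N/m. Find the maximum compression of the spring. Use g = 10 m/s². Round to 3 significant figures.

x = 0.427 m

Take the reference level at the top of the uncompressed spring. At max compression the sled has fallen H + x and is momentarily at rest:
mg(H + x) = ½kx²
½(6480)x² − (11.1)(10)x − (11.1)(10)(4.89) = 0
3240x² − 111.0x − 542.8 = 0
x = [111.0 + √(12321 + 7.0346e+06)]/(2 × 3240) = 0.4268 m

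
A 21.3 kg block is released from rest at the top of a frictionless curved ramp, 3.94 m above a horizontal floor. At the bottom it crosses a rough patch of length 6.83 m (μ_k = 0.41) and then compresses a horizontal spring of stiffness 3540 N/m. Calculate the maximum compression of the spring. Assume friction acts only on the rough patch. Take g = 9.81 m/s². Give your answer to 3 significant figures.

x = 0.367 m

Initial energy: E₁ = mgh = (21.3)(9.81)(3.94) = 823.27 J
Friction removes W_f = μ_k mg d = (0.41)(21.3)(9.81)(6.83) = 585.1 J
Energy reaching the spring: E = 823.27 − 585.1 = 238.14 J
At max compression ½kx² = E ⇒ x = √(2E/k) = √(2 × 238.14/3540) = 0.3668 m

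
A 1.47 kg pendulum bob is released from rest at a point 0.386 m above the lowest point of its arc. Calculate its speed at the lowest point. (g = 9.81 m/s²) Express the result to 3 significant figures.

v = 2.75 m/s

Equating total energy at the two states: mgh = ½mv²
v = √(2gh) = √(2 × 9.81 × 0.386) = √7.5733 = 2.752 m/s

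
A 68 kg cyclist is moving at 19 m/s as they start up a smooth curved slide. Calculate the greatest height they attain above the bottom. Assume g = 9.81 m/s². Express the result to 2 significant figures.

Setting KE at the bottom equal to PE gained: ½mv² = mgh
h = v²/(2g) = 19²/(2 × 9.81) = 18.40 m

h = 18 m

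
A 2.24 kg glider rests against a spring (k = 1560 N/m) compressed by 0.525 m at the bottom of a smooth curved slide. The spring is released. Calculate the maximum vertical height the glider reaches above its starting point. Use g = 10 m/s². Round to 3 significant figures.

All spring PE becomes gravitational PE at the highest point: ½kx² = mgh
h = kx²/(2mg) = (1560)(0.525)²/(2 × 2.24 × 10) = 9.598 m

h = 9.60 m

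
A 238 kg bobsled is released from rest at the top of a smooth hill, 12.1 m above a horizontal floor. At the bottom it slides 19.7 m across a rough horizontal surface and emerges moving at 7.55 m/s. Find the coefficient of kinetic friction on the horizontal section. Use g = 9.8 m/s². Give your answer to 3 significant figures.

μ_k = 0.467

Energy at the top = energy at the end + work done against friction:
mgh = ½mv² + μ_k m g d
mgh = 28222 J; ½mv² = 6783.3 J
W_f = 28222 − 6783.3 = 21439 J
μ_k = W_f/(mg·d) = 21439/(2332 × 19.7) = 0.4666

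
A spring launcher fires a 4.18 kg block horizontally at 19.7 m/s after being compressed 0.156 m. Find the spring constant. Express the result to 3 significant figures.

k = 66700 N/m

Energy stored in the spring equals the launch KE: ½kx² = ½mv²
k = mv²/x² = (4.18)(19.7)²/(0.156)² = 66659 N/m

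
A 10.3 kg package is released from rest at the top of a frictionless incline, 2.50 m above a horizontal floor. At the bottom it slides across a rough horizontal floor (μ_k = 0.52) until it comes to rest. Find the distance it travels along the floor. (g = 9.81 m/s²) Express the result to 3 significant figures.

Energy bookkeeping (friction removes W_f = μ_k N d):
At rest all PE has been dissipated by friction: mgh = μ_k m g d
d = h/μ_k = 2.50/0.52 = 4.808 m

d = 4.81 m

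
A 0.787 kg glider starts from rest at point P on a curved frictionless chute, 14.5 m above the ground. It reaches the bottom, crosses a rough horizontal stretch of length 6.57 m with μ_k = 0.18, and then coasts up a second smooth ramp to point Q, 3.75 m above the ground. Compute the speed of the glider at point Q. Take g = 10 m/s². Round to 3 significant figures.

v = 13.8 m/s

Energy at P: mgh₁ = (0.787)(10)(14.5) = 114.11 J
Friction loss: W_f = μ_k mg d = 9.307 J
At Q: ½mv² + mgh₂ = mgh₁ − W_f
½mv² = 114.11 − 9.307 − 29.512 = 75.295 J
v = √(2 × 75.295/0.787) = 13.83 m/s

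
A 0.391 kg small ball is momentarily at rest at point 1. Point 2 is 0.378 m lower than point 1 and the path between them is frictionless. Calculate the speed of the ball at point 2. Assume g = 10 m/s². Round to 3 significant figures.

Mechanical energy is conserved (no friction): mgh = ½mv²
v = √(2gh) = √(2 × 10 × 0.378) = √7.5600 = 2.750 m/s

v = 2.75 m/s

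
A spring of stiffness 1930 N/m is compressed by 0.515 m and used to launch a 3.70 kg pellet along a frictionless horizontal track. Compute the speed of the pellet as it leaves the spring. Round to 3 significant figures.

v = 11.8 m/s

Conservation of energy: ½kx² = ½mv²
v = x√(k/m) = 0.515 × √(1930/3.70) = 11.76 m/s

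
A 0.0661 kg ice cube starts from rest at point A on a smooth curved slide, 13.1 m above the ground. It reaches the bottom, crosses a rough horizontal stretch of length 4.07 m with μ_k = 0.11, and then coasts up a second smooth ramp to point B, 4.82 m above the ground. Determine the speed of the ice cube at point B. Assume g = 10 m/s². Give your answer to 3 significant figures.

v = 12.5 m/s

Energy at A: mgh₁ = (0.0661)(10)(13.1) = 8.6591 J
Friction loss: W_f = μ_k mg d = 0.2959 J
At B: ½mv² + mgh₂ = mgh₁ − W_f
½mv² = 8.6591 − 0.2959 − 3.1860 = 5.1772 J
v = √(2 × 5.1772/0.0661) = 12.52 m/s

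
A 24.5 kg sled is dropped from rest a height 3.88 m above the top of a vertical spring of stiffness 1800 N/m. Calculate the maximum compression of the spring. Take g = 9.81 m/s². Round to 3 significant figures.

x = 1.16 m

Take the reference level at the top of the uncompressed spring. At max compression the sled has fallen H + x and is momentarily at rest:
mg(H + x) = ½kx²
½(1800)x² − (24.5)(9.81)x − (24.5)(9.81)(3.88) = 0
900.0x² − 240.3x − 932.5 = 0
x = [240.3 + √(57766 + 3.3571e+06)]/(2 × 900.0) = 1.160 m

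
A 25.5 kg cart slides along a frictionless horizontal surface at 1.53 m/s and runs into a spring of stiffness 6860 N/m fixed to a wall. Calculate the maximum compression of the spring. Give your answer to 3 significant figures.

x = 0.0933 m

All KE is stored as spring PE at maximum compression: ½mv² = ½kx²
x = v√(m/k) = 1.53 × √(25.5/6860) = 0.09328 m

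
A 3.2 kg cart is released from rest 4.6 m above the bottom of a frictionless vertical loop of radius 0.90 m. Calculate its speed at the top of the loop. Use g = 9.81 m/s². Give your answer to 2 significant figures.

v = 7.4 m/s

Energy conservation: mgh = ½mv_top² + mg(2r)
v_top² = 2g(h − 2r) = 2(9.81)(4.6 − 1.800) = 54.94
v_top = 7.412 m/s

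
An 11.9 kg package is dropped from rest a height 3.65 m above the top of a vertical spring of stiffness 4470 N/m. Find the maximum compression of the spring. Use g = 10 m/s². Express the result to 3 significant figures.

Measuring PE from the top of the relaxed spring, at max compression the package has dropped H + x with zero KE, so:
mg(H + x) = ½kx²
½(4470)x² − (11.9)(10)x − (11.9)(10)(3.65) = 0
2235x² − 119.0x − 434.3 = 0
x = [119.0 + √(14161 + 3.8831e+06)]/(2 × 2235) = 0.4683 m

x = 0.468 m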